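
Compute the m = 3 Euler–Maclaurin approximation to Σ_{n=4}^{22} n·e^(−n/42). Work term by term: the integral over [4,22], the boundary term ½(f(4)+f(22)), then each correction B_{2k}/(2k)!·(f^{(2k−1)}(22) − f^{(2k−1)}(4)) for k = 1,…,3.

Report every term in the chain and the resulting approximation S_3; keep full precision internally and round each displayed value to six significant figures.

S_3 ≈ 172.783

∫_4^22 x·e^(−x/42) dx evaluates to 164.495.
½[f(4) + f(22)] = ½[3.63663 + 13.0297] = 8.33317.
Integral + boundary = 172.828.
k=1: B_{2}/(2)! × [f^{(1)}(22) − f^{(1)}(4)] = 1/12 × (0.282029 − 0.822570) = -0.0450451.
Partial sum through k=1: 172.783.
k=2: B_{4}/(4)! × [f^{(3)}(22) − f^{(3)}(4)] = −1/720 × (0.000831377 − 0.00149710) = 9.24615e-07.
Partial sum through k=2: 172.783.
k=3: B_{6}/(6)! × [f^{(5)}(22) − f^{(5)}(4)] = 1/30240 × (8.51969e-07 − 1.43304e-06) = -1.92154e-11.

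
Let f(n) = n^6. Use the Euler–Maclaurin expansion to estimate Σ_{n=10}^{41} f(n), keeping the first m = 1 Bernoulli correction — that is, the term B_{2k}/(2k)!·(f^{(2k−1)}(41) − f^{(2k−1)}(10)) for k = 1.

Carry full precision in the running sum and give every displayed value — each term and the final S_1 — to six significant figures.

∫_10^41 x^6 dx evaluates to 2.78206e+10.
Boundary: ½(f(10) + f(41)) = ½(1.00000e+06 + 4.75010e+09) = 2.37555e+09.
So far: 3.01962e+10.
Order-1 term: 1/12 · (6.95137e+08 − 600000) = 5.78781e+07.

S_1 ≈ 3.02540e+10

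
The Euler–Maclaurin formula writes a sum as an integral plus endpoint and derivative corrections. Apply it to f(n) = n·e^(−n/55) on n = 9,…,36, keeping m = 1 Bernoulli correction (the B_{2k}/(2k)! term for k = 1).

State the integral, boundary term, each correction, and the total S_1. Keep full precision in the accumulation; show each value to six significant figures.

S_1 ≈ 400.800

∫_9^36 x·e^(−x/55) dx evaluates to 387.669.
Endpoint term: (f(9) + f(36))/2 = (7.64146 + 18.7084)/2 = 13.1749.
Integral + boundary = 400.844.
Correction k=1: B_{2}/2! · (f^{(1)}(36) − f^{(1)}(9)) = 1/12 · (0.179525 − 0.710115) = -0.0442158.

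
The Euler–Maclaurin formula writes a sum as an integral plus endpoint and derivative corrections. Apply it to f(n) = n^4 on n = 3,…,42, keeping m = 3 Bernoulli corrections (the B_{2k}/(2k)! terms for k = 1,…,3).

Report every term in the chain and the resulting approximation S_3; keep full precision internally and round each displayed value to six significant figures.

S_3 ≈ 2.77188e+07

∫_3^42 x^4 dx evaluates to 2.61382e+07.
½[f(3) + f(42)] = ½[81.0000 + 3.11170e+06] = 1.55589e+06.
So far: 2.76941e+07.
Order-1 term: 1/12 · (296352 − 108.000) = 24687.0.
Running total after k=1: 2.77188e+07.
Order-2 term: −1/720 · (1008.00 − 72.0000) = -1.30000.
Running total after k=2: 2.77188e+07.
Order-3 term: 1/30240 · (0.00000 − 0.00000) = 0.00000.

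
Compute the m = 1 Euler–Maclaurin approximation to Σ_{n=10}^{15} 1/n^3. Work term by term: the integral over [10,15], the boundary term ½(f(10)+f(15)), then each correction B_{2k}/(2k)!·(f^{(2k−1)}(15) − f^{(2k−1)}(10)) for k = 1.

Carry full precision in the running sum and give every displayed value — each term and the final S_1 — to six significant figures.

∫_10^15 1/x^3 dx evaluates to 0.00277778.
½[f(10) + f(15)] = ½[0.00100000 + 0.000296296] = 0.000648148.
So far: 0.00342593.
k=1: B_{2}/(2)! × [f^{(1)}(15) − f^{(1)}(10)] = 1/12 × (-5.92593e-05 − (-0.000300000)) = 2.00617e-05.

S_1 ≈ 0.00344599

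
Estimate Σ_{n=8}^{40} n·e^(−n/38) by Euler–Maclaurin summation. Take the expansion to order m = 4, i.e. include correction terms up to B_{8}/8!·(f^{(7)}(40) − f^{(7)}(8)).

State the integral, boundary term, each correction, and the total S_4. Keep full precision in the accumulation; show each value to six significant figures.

S_4 ≈ 391.832

The integral term ∫_8^40 x·e^(−x/38) dx = 381.666.
Endpoint term: (f(8) + f(40))/2 = (6.48126 + 13.9607)/2 = 10.2210.
Running total after boundary: 391.887.
Correction k=1: B_{2}/2! · (f^{(1)}(40) − f^{(1)}(8)) = 1/12 · (-0.0183694 − 0.639598) = -0.0548306.
After k=1: 391.832.
Correction k=2: B_{4}/4! · (f^{(3)}(40) − f^{(3)}(8)) = −1/720 · (0.000470683 − 0.00156504) = 1.51994e-06.
After k=2: 391.832.
Correction k=3: B_{6}/6! · (f^{(5)}(40) − f^{(5)}(8)) = 1/30240 · (6.60726e-07 − 1.86090e-06) = -3.96883e-11.
After k=3: 391.832.
Correction k=4: B_{8}/8! · (f^{(7)}(40) − f^{(7)}(8)) = −1/1209600 · (6.89400e-10 − 1.82686e-09) = 9.40357e-16.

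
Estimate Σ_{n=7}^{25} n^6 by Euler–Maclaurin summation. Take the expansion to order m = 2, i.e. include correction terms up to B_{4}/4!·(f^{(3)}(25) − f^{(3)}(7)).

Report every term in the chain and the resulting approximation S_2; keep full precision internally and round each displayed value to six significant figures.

S_2 ≈ 9.98814e+08

Integral: ∫_7^25 x^6 dx = 8.71813e+08.
Endpoint term: (f(7) + f(25))/2 = (117649 + 2.44141e+08)/2 = 1.22129e+08.
Integral + boundary = 9.93942e+08.
Order-1 term: 1/12 · (5.85938e+07 − 100842) = 4.87441e+06.
Running total after k=1: 9.98817e+08.
Order-2 term: −1/720 · (1.87500e+06 − 41160.0) = -2547.00.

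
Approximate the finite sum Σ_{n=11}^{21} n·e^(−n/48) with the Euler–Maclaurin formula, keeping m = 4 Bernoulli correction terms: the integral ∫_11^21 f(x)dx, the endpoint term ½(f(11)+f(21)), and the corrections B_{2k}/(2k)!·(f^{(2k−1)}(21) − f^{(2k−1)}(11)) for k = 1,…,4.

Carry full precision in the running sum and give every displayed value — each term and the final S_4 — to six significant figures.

∫_11^21 x·e^(−x/48) dx evaluates to 113.607.
Endpoint term: (f(11) + f(21))/2 = (8.74716 + 13.5586)/2 = 11.1529.
So far: 124.760.
Correction k=1: B_{2}/2! · (f^{(1)}(21) − f^{(1)}(11)) = 1/12 · (0.363177 − 0.612964) = -0.0208155.
Running total after k=1: 124.739.
Correction k=2: B_{4}/4! · (f^{(3)}(21) − f^{(3)}(11)) = −1/720 · (0.000718088 − 0.000956318) = 3.30875e-07.
Running total after k=2: 124.739.
Correction k=3: B_{6}/6! · (f^{(5)}(21) − f^{(5)}(11)) = 1/30240 · (5.54925e-07 − 7.14667e-07) = -5.28247e-12.
Running total after k=3: 124.739.
Correction k=4: B_{8}/8! · (f^{(7)}(21) − f^{(7)}(11)) = −1/1209600 · (3.46432e-10 − 4.40219e-10) = 7.75356e-17.

S_4 ≈ 124.739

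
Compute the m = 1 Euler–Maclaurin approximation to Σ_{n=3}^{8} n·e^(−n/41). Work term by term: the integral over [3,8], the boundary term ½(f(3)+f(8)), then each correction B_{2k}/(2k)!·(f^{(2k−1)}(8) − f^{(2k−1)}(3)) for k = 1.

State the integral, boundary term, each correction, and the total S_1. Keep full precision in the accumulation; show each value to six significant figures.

S_1 ≈ 28.5089

∫_3^8 x·e^(−x/41) dx evaluates to 23.8404.
½[f(3) + f(8)] = ½[2.78833 + 6.58187] = 4.68510.
So far: 28.5255.
Order-1 term: 1/12 · (0.662201 − 0.861434) = -0.0166028.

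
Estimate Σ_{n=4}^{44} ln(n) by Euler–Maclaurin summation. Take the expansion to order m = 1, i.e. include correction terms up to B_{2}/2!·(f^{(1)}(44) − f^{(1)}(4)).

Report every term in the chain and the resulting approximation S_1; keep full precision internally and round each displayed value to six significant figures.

The integral term ∫_4^44 ln(x) dx = 120.959.
Endpoint term: (f(4) + f(44))/2 = (1.38629 + 3.78419)/2 = 2.58524.
Running total after boundary: 123.544.
Correction k=1: B_{2}/2! · (f^{(1)}(44) − f^{(1)}(4)) = 1/12 · (0.0227273 − 0.250000) = -0.0189394.

S_1 ≈ 123.525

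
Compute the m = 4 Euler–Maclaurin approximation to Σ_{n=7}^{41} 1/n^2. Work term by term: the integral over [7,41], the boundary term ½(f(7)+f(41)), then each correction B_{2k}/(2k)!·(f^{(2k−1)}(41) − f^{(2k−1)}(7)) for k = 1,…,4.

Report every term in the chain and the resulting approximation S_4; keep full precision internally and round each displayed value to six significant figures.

S_4 ≈ 0.129450

∫_7^41 1/x^2 dx evaluates to 0.118467.
Endpoint term: (f(7) + f(41))/2 = (0.0204082 + 0.000594884)/2 = 0.0105015.
Running total after boundary: 0.128968.
k=1: B_{2}/(2)! × [f^{(1)}(41) − f^{(1)}(7)] = 1/12 × (-2.90187e-05 − (-0.00583090)) = 0.000483490.
After k=1: 0.129452.
k=2: B_{4}/(4)! × [f^{(3)}(41) − f^{(3)}(7)] = −1/720 × (-2.07153e-07 − (-0.00142798)) = -1.98301e-06.
After k=2: 0.129450.
k=3: B_{6}/(6)! × [f^{(5)}(41) − f^{(5)}(7)] = 1/30240 × (-3.69697e-09 − (-0.000874271)) = 2.89110e-08.
After k=3: 0.129450.
k=4: B_{8}/(8)! × [f^{(7)}(41) − f^{(7)}(7)] = −1/1209600 × (-1.23159e-10 − (-0.000999167)) = -8.26031e-10.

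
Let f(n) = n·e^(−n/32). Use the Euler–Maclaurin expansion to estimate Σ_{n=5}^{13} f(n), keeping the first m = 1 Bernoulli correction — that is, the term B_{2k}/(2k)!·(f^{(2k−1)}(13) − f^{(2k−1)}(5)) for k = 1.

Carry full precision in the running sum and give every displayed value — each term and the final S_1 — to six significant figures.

The integral term ∫_5^13 x·e^(−x/32) dx = 53.4821.
½[f(5) + f(13)] = ½[4.27673 + 8.65987] = 6.46830.
So far: 59.9504.
Correction k=1: B_{2}/2! · (f^{(1)}(13) − f^{(1)}(5)) = 1/12 · (0.395523 − 0.721698) = -0.0271812.

S_1 ≈ 59.9232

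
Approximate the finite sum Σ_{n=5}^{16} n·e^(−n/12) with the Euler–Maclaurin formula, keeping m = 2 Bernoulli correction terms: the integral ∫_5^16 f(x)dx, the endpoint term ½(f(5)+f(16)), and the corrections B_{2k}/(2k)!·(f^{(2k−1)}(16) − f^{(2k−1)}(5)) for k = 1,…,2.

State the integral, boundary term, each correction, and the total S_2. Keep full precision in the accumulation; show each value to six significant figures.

S_2 ≈ 49.6340

∫_5^16 x·e^(−x/12) dx evaluates to 45.9165.
½[f(5) + f(16)] = ½[3.29620 + 4.21755] = 3.75688.
Integral + boundary = 49.6733.
Correction k=1: B_{2}/2! · (f^{(1)}(16) − f^{(1)}(5)) = 1/12 · (-0.0878657 − 0.384557) = -0.0393686.
Partial sum through k=1: 49.6340.
Correction k=2: B_{4}/4! · (f^{(3)}(16) − f^{(3)}(5)) = −1/720 · (0.00305089 − 0.0118267) = 1.21886e-05.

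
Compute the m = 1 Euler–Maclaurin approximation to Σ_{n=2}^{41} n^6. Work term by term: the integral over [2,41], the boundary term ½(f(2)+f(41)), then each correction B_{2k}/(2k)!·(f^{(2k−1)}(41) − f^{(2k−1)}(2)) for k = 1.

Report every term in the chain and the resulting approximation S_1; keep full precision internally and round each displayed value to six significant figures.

S_1 ≈ 3.02550e+10

Integral: ∫_2^41 x^6 dx = 2.78220e+10.
Boundary: ½(f(2) + f(41)) = ½(64.0000 + 4.75010e+09) = 2.37505e+09.
So far: 3.01971e+10.
k=1: B_{2}/(2)! × [f^{(1)}(41) − f^{(1)}(2)] = 1/12 × (6.95137e+08 − 192.000) = 5.79281e+07.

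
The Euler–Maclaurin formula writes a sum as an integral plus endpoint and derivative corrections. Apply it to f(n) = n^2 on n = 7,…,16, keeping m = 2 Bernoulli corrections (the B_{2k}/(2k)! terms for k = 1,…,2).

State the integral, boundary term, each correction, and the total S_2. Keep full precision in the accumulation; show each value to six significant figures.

∫_7^16 x^2 dx evaluates to 1251.00.
Endpoint term: (f(7) + f(16))/2 = (49.0000 + 256.000)/2 = 152.500.
So far: 1403.50.
Order-1 term: 1/12 · (32.0000 − 14.0000) = 1.50000.
Partial sum through k=1: 1405.00.
Order-2 term: −1/720 · (0.00000 − 0.00000) = 0.00000.

S_2 ≈ 1405.00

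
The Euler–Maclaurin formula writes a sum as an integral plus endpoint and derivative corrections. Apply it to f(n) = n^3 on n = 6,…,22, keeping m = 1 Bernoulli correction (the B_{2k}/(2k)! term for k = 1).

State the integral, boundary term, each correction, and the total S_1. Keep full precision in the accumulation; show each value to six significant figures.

S_1 ≈ 63784.0

Integral: ∫_6^22 x^3 dx = 58240.0.
Endpoint term: (f(6) + f(22))/2 = (216.000 + 10648.0)/2 = 5432.00.
So far: 63672.0.
k=1: B_{2}/(2)! × [f^{(1)}(22) − f^{(1)}(6)] = 1/12 × (1452.00 − 108.000) = 112.000.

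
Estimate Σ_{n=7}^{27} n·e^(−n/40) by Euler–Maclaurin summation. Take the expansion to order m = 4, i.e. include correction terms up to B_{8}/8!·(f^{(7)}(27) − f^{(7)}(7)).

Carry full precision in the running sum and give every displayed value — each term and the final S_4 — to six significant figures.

S_4 ≈ 223.408

The integral term ∫_7^27 x·e^(−x/40) dx = 213.640.
Boundary: ½(f(7) + f(27)) = ½(5.87620 + 13.7472) = 9.81171.
Integral + boundary = 223.452.
Order-1 term: 1/12 · (0.165476 − 0.692552) = -0.0439230.
After k=1: 223.408.
Order-2 term: −1/720 · (0.000739868 − 0.00148217) = 1.03097e-06.
After k=2: 223.408.
Order-3 term: 1/30240 · (8.60196e-07 − 1.58218e-06) = -2.38751e-11.
After k=3: 223.408.
Order-4 term: −1/1209600 · (7.86234e-10 − 1.39875e-09) = 5.06382e-16.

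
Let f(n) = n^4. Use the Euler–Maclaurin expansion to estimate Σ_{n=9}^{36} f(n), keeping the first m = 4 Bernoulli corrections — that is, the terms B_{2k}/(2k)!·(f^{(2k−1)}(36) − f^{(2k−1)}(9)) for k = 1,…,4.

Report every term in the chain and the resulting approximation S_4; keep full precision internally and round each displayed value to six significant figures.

S_4 ≈ 1.29398e+07

The integral term ∫_9^36 x^4 dx = 1.20814e+07.
Endpoint term: (f(9) + f(36))/2 = (6561.00 + 1.67962e+06)/2 = 843088.
Integral + boundary = 1.29245e+07.
Correction k=1: B_{2}/2! · (f^{(1)}(36) − f^{(1)}(9)) = 1/12 · (186624 − 2916.00) = 15309.0.
Running total after k=1: 1.29398e+07.
Correction k=2: B_{4}/4! · (f^{(3)}(36) − f^{(3)}(9)) = −1/720 · (864.000 − 216.000) = -0.900000.
Running total after k=2: 1.29398e+07.
Correction k=3: B_{6}/6! · (f^{(5)}(36) − f^{(5)}(9)) = 1/30240 · (0.00000 − 0.00000) = 0.00000.
Running total after k=3: 1.29398e+07.
Correction k=4: B_{8}/8! · (f^{(7)}(36) − f^{(7)}(9)) = −1/1209600 · (0.00000 − 0.00000) = 0.00000.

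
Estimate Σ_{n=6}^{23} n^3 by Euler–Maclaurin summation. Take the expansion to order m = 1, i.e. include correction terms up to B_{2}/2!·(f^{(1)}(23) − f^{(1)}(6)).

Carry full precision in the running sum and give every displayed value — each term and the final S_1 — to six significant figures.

S_1 ≈ 75951.0

Integral: ∫_6^23 x^3 dx = 69636.2.
Boundary: ½(f(6) + f(23)) = ½(216.000 + 12167.0) = 6191.50.
So far: 75827.8.
k=1: B_{2}/(2)! × [f^{(1)}(23) − f^{(1)}(6)] = 1/12 × (1587.00 − 108.000) = 123.250.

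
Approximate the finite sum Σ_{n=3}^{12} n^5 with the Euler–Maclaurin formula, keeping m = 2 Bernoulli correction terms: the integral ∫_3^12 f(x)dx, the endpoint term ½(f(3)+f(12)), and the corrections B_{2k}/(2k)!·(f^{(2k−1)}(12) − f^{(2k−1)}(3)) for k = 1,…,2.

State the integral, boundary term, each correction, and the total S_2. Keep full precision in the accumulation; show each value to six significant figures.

S_2 ≈ 630675

Integral: ∫_3^12 x^5 dx = 497542.
Endpoint term: (f(3) + f(12))/2 = (243.000 + 248832)/2 = 124538.
Integral + boundary = 622080.
k=1: B_{2}/(2)! × [f^{(1)}(12) − f^{(1)}(3)] = 1/12 × (103680 − 405.000) = 8606.25.
Partial sum through k=1: 630686.
k=2: B_{4}/(4)! × [f^{(3)}(12) − f^{(3)}(3)] = −1/720 × (8640.00 − 540.000) = -11.2500.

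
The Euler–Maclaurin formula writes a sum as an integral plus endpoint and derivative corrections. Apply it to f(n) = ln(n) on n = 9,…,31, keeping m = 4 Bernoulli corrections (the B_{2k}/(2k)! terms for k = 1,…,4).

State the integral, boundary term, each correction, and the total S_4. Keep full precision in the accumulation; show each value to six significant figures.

The integral term ∫_9^31 ln(x) dx = 64.6786.
Boundary: ½(f(9) + f(31)) = ½(2.19722 + 3.43399) = 2.81561.
So far: 67.4942.
k=1: B_{2}/(2)! × [f^{(1)}(31) − f^{(1)}(9)] = 1/12 × (0.0322581 − 0.111111) = -0.00657109.
Partial sum through k=1: 67.4876.
k=2: B_{4}/(4)! × [f^{(3)}(31) − f^{(3)}(9)] = −1/720 × (6.71344e-05 − 0.00274348) = 3.71715e-06.
Partial sum through k=2: 67.4876.
k=3: B_{6}/(6)! × [f^{(5)}(31) − f^{(5)}(9)] = 1/30240 × (8.38306e-07 − 0.000406442) = -1.34128e-08.
Partial sum through k=3: 67.4876.
k=4: B_{8}/(8)! × [f^{(7)}(31) − f^{(7)}(9)] = −1/1209600 × (2.61698e-08 − 0.000150534) = 1.24428e-10.

S_4 ≈ 67.4876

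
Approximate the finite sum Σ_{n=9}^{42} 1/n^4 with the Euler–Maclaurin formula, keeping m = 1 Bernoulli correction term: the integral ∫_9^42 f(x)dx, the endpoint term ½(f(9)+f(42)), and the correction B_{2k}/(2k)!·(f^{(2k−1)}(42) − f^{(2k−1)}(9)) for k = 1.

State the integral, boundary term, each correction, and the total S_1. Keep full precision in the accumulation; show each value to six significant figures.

S_1 ≈ 0.000534759

The integral term ∫_9^42 1/x^4 dx = 0.000452748.
Boundary: ½(f(9) + f(42)) = ½(0.000152416 + 3.21368e-07) = 7.63686e-05.
Running total after boundary: 0.000529117.
Correction k=1: B_{2}/2! · (f^{(1)}(42) − f^{(1)}(9)) = 1/12 · (-3.06065e-08 − (-6.77404e-05)) = 5.64248e-06.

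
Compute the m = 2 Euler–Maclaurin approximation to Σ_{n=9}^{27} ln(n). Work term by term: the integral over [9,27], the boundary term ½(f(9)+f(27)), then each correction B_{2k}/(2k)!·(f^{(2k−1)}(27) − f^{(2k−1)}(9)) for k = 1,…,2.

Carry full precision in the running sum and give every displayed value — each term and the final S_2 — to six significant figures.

S_2 ≈ 53.9529

The integral term ∫_9^27 ln(x) dx = 51.2126.
Endpoint term: (f(9) + f(27))/2 = (2.19722 + 3.29584)/2 = 2.74653.
So far: 53.9591.
Order-1 term: 1/12 · (0.0370370 − 0.111111) = -0.00617284.
Partial sum through k=1: 53.9529.
Order-2 term: −1/720 · (0.000101611 − 0.00274348) = 3.66927e-06.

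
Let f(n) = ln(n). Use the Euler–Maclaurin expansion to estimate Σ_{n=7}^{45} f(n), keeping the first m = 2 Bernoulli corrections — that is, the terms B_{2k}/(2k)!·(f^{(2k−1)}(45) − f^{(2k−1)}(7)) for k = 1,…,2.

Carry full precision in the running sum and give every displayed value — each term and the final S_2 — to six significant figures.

∫_7^45 ln(x) dx evaluates to 119.678.
Endpoint term: (f(7) + f(45))/2 = (1.94591 + 3.80666)/2 = 2.87629.
Running total after boundary: 122.555.
Correction k=1: B_{2}/2! · (f^{(1)}(45) − f^{(1)}(7)) = 1/12 · (0.0222222 − 0.142857) = -0.0100529.
After k=1: 122.545.
Correction k=2: B_{4}/4! · (f^{(3)}(45) − f^{(3)}(7)) = −1/720 · (2.19479e-05 − 0.00583090) = 8.06799e-06.

S_2 ≈ 122.545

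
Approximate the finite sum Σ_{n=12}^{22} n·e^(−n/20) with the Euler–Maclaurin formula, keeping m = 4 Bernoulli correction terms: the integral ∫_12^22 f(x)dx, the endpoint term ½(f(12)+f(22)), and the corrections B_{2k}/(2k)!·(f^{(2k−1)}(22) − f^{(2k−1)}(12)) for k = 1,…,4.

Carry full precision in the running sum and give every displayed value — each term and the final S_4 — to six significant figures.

The integral term ∫_12^22 x·e^(−x/20) dx = 71.6277.
½[f(12) + f(22)] = ½[6.58574 + 7.32316] = 6.95445.
Running total after boundary: 78.5822.
k=1: B_{2}/(2)! × [f^{(1)}(22) − f^{(1)}(12)] = 1/12 × (-0.0332871 − 0.219525) = -0.0210676.
Running total after k=1: 78.5611.
k=2: B_{4}/(4)! × [f^{(3)}(22) − f^{(3)}(12)] = −1/720 × (0.00158114 − 0.00329287) = 2.37741e-06.
Running total after k=2: 78.5611.
k=3: B_{6}/(6)! × [f^{(5)}(22) − f^{(5)}(12)] = 1/30240 × (8.11373e-06 − 1.50923e-05) = -2.30773e-10.
Running total after k=3: 78.5611.
k=4: B_{8}/(8)! × [f^{(7)}(22) − f^{(7)}(12)] = −1/1209600 × (3.06866e-08 − 5.48812e-08) = 2.00022e-14.

S_4 ≈ 78.5611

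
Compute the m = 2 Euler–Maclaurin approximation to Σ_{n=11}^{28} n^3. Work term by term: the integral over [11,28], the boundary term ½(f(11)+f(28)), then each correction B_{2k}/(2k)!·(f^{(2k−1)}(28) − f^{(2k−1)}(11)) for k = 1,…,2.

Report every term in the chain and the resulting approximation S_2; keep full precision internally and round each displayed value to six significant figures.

The integral term ∫_11^28 x^3 dx = 150004.
Endpoint term: (f(11) + f(28))/2 = (1331.00 + 21952.0)/2 = 11641.5.
Running total after boundary: 161645.
Order-1 term: 1/12 · (2352.00 − 363.000) = 165.750.
After k=1: 161811.
Order-2 term: −1/720 · (6.00000 − 6.00000) = 0.00000.

S_2 ≈ 161811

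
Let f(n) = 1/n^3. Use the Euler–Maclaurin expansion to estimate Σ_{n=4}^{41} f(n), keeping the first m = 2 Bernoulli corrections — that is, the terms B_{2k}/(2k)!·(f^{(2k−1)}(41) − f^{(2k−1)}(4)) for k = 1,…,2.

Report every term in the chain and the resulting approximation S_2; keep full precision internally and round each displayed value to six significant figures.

The integral term ∫_4^41 1/x^3 dx = 0.0309526.
½[f(4) + f(41)] = ½[0.0156250 + 1.45094e-05] = 0.00781975.
So far: 0.0387723.
Correction k=1: B_{2}/2! · (f^{(1)}(41) − f^{(1)}(4)) = 1/12 · (-1.06166e-06 − (-0.0117188)) = 0.000976474.
Partial sum through k=1: 0.0397488.
Correction k=2: B_{4}/4! · (f^{(3)}(41) − f^{(3)}(4)) = −1/720 · (-1.26313e-08 − (-0.0146484)) = -2.03450e-05.

S_2 ≈ 0.0397284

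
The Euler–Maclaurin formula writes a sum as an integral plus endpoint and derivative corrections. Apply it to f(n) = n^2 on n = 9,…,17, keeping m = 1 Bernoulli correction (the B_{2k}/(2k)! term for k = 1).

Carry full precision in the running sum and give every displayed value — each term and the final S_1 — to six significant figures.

S_1 ≈ 1581.00

∫_9^17 x^2 dx evaluates to 1394.67.
Endpoint term: (f(9) + f(17))/2 = (81.0000 + 289.000)/2 = 185.000.
Running total after boundary: 1579.67.
Correction k=1: B_{2}/2! · (f^{(1)}(17) − f^{(1)}(9)) = 1/12 · (34.0000 − 18.0000) = 1.33333.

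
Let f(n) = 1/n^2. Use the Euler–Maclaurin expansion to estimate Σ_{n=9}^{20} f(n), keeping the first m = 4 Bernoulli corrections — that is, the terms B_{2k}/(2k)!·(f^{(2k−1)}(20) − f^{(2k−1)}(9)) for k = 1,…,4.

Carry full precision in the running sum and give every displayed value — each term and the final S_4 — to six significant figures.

Integral: ∫_9^20 1/x^2 dx = 0.0611111.
½[f(9) + f(20)] = ½[0.0123457 + 0.00250000] = 0.00742284.
So far: 0.0685340.
k=1: B_{2}/(2)! × [f^{(1)}(20) − f^{(1)}(9)] = 1/12 × (-0.000250000 − (-0.00274348)) = 0.000207790.
Partial sum through k=1: 0.0687417.
k=2: B_{4}/(4)! × [f^{(3)}(20) − f^{(3)}(9)] = −1/720 × (-7.50000e-06 − (-0.000406442)) = -5.54086e-07.
Partial sum through k=2: 0.0687412.
k=3: B_{6}/(6)! × [f^{(5)}(20) − f^{(5)}(9)] = 1/30240 × (-5.62500e-07 − (-0.000150534)) = 4.95938e-09.
Partial sum through k=3: 0.0687412.
k=4: B_{8}/(8)! × [f^{(7)}(20) − f^{(7)}(9)] = −1/1209600 × (-7.87500e-08 − (-0.000104073)) = -8.59741e-11.

S_4 ≈ 0.0687412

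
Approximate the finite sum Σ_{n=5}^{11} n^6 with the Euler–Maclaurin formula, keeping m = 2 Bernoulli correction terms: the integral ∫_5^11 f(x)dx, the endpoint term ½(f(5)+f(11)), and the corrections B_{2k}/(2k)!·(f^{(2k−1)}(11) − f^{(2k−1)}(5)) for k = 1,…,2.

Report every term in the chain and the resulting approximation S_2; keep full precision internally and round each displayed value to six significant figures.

S_2 ≈ 3.74508e+06

The integral term ∫_5^11 x^6 dx = 2.77272e+06.
Endpoint term: (f(5) + f(11))/2 = (15625.0 + 1.77156e+06)/2 = 893593.
Integral + boundary = 3.66631e+06.
k=1: B_{2}/(2)! × [f^{(1)}(11) − f^{(1)}(5)] = 1/12 × (966306 − 18750.0) = 78963.0.
Partial sum through k=1: 3.74528e+06.
k=2: B_{4}/(4)! × [f^{(3)}(11) − f^{(3)}(5)] = −1/720 × (159720 − 15000.0) = -201.000.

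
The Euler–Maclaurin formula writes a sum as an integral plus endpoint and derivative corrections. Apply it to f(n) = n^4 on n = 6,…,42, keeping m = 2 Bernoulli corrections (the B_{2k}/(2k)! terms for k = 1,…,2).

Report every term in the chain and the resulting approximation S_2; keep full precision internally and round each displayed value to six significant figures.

The integral term ∫_6^42 x^4 dx = 2.61367e+07.
½[f(6) + f(42)] = ½[1296.00 + 3.11170e+06] = 1.55650e+06.
Integral + boundary = 2.76932e+07.
Order-1 term: 1/12 · (296352 − 864.000) = 24624.0.
Partial sum through k=1: 2.77178e+07.
Order-2 term: −1/720 · (1008.00 − 144.000) = -1.20000.

S_2 ≈ 2.77178e+07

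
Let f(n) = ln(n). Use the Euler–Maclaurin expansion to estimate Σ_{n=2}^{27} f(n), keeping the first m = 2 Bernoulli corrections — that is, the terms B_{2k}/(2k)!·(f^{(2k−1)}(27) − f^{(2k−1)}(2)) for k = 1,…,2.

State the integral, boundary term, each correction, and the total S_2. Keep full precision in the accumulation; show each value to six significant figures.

S_2 ≈ 64.5576

∫_2^27 ln(x) dx evaluates to 62.6013.
Boundary: ½(f(2) + f(27)) = ½(0.693147 + 3.29584) = 1.99449.
So far: 64.5958.
k=1: B_{2}/(2)! × [f^{(1)}(27) − f^{(1)}(2)] = 1/12 × (0.0370370 − 0.500000) = -0.0385802.
After k=1: 64.5572.
k=2: B_{4}/(4)! × [f^{(3)}(27) − f^{(3)}(2)] = −1/720 × (0.000101611 − 0.250000) = 0.000347081.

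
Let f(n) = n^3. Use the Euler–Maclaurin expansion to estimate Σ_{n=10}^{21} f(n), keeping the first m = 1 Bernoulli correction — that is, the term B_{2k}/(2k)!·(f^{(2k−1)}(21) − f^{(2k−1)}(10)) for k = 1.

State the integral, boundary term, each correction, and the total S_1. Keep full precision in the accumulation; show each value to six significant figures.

S_1 ≈ 51336.0

The integral term ∫_10^21 x^3 dx = 46120.2.
½[f(10) + f(21)] = ½[1000.00 + 9261.00] = 5130.50.
Integral + boundary = 51250.8.
Correction k=1: B_{2}/2! · (f^{(1)}(21) − f^{(1)}(10)) = 1/12 · (1323.00 − 300.000) = 85.2500.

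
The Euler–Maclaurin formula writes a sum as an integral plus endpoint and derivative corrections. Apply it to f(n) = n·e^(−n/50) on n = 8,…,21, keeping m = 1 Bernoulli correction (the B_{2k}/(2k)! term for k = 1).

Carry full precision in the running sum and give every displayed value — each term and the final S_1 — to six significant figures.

S_1 ≈ 148.980

∫_8^21 x·e^(−x/50) dx evaluates to 138.701.
½[f(8) + f(21)] = ½[6.81715 + 13.7980] = 10.3076.
Running total after boundary: 149.008.
k=1: B_{2}/(2)! × [f^{(1)}(21) − f^{(1)}(8)] = 1/12 × (0.381087 − 0.715801) = -0.0278928.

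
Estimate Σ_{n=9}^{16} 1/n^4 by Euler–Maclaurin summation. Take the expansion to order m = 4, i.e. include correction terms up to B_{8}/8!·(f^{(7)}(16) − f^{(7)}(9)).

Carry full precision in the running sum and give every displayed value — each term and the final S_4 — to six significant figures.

Integral: ∫_9^16 1/x^4 dx = 0.000375867.
Endpoint term: (f(9) + f(16))/2 = (0.000152416 + 1.52588e-05)/2 = 8.38373e-05.
Running total after boundary: 0.000459704.
Order-1 term: 1/12 · (-3.81470e-06 − (-6.77404e-05)) = 5.32714e-06.
Partial sum through k=1: 0.000465032.
Order-2 term: −1/720 · (-4.47035e-07 − (-2.50890e-05)) = -3.42250e-08.
Partial sum through k=2: 0.000464997.
Order-3 term: 1/30240 · (-9.77889e-08 − (-1.73455e-05)) = 5.70361e-10.
Partial sum through k=3: 0.000464998.
Order-4 term: −1/1209600 · (-3.43789e-08 − (-1.92728e-05)) = -1.59048e-11.

S_4 ≈ 0.000464998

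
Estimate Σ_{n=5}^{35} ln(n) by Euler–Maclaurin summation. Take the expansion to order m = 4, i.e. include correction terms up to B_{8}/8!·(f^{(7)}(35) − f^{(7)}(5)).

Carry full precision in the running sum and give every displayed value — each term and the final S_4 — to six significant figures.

The integral term ∫_5^35 ln(x) dx = 86.3900.
Endpoint term: (f(5) + f(35))/2 = (1.60944 + 3.55535)/2 = 2.58239.
Integral + boundary = 88.9724.
Order-1 term: 1/12 · (0.0285714 − 0.200000) = -0.0142857.
Partial sum through k=1: 88.9581.
Order-2 term: −1/720 · (4.66472e-05 − 0.0160000) = 2.21574e-05.
Partial sum through k=2: 88.9581.
Order-3 term: 1/30240 · (4.56952e-07 − 0.00768000) = -2.53953e-07.
Partial sum through k=3: 88.9581.
Order-4 term: −1/1209600 · (1.11907e-08 − 0.00921600) = 7.61904e-09.

S_4 ≈ 88.9581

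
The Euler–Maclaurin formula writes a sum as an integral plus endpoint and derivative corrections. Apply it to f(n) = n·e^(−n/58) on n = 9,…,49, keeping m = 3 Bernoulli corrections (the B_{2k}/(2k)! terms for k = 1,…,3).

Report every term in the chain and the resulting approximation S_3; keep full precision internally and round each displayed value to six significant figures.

S_3 ≈ 675.487

∫_9^49 x·e^(−x/58) dx evaluates to 661.163.
Boundary: ½(f(9) + f(49)) = ½(7.70641 + 21.0519) = 14.3792.
So far: 675.542.
Order-1 term: 1/12 · (0.0666669 − 0.723398) = -0.0547276.
After k=1: 675.487.
Order-2 term: −1/720 · (0.000275247 − 0.000724118) = 6.23433e-07.
After k=2: 675.487.
Order-3 term: 1/30240 · (1.57751e-07 − 3.66586e-07) = -6.90591e-12.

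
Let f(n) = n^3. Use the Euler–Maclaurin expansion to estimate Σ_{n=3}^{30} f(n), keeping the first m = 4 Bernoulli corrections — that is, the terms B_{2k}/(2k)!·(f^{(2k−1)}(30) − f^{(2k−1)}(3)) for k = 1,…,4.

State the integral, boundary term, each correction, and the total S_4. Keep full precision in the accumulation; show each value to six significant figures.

S_4 ≈ 216216

Integral: ∫_3^30 x^3 dx = 202480.
Endpoint term: (f(3) + f(30))/2 = (27.0000 + 27000.0)/2 = 13513.5.
So far: 215993.
Correction k=1: B_{2}/2! · (f^{(1)}(30) − f^{(1)}(3)) = 1/12 · (2700.00 − 27.0000) = 222.750.
After k=1: 216216.
Correction k=2: B_{4}/4! · (f^{(3)}(30) − f^{(3)}(3)) = −1/720 · (6.00000 − 6.00000) = 0.00000.
After k=2: 216216.
Correction k=3: B_{6}/6! · (f^{(5)}(30) − f^{(5)}(3)) = 1/30240 · (0.00000 − 0.00000) = 0.00000.
After k=3: 216216.
Correction k=4: B_{8}/8! · (f^{(7)}(30) − f^{(7)}(3)) = −1/1209600 · (0.00000 − 0.00000) = 0.00000.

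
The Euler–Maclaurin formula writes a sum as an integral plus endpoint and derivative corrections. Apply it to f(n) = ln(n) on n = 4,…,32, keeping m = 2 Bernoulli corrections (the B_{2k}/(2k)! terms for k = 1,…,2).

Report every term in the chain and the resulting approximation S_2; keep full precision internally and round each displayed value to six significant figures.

S_2 ≈ 79.7662

The integral term ∫_4^32 ln(x) dx = 77.3584.
Endpoint term: (f(4) + f(32))/2 = (1.38629 + 3.46574)/2 = 2.42602.
Integral + boundary = 79.7844.
k=1: B_{2}/(2)! × [f^{(1)}(32) − f^{(1)}(4)] = 1/12 × (0.0312500 − 0.250000) = -0.0182292.
Running total after k=1: 79.7662.
k=2: B_{4}/(4)! × [f^{(3)}(32) − f^{(3)}(4)] = −1/720 × (6.10352e-05 − 0.0312500) = 4.33180e-05.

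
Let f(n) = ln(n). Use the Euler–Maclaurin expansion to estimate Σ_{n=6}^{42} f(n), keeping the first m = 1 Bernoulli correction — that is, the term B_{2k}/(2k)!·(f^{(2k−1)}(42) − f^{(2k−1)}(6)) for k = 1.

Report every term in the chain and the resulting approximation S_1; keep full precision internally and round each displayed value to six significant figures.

The integral term ∫_6^42 ln(x) dx = 110.232.
Endpoint term: (f(6) + f(42))/2 = (1.79176 + 3.73767)/2 = 2.76471.
Integral + boundary = 112.996.
Order-1 term: 1/12 · (0.0238095 − 0.166667) = -0.0119048.

S_1 ≈ 112.984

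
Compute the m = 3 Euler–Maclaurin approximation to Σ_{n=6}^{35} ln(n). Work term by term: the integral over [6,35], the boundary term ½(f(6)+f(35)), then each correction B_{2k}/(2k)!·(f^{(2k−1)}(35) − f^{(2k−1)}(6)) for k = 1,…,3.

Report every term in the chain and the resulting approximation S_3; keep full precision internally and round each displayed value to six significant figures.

Integral: ∫_6^35 ln(x) dx = 84.6866.
Boundary: ½(f(6) + f(35)) = ½(1.79176 + 3.55535) = 2.67355.
Integral + boundary = 87.3602.
k=1: B_{2}/(2)! × [f^{(1)}(35) − f^{(1)}(6)] = 1/12 × (0.0285714 − 0.166667) = -0.0115079.
After k=1: 87.3487.
k=2: B_{4}/(4)! × [f^{(3)}(35) − f^{(3)}(6)] = −1/720 × (4.66472e-05 − 0.00925926) = 1.27953e-05.
After k=2: 87.3487.
k=3: B_{6}/(6)! × [f^{(5)}(35) − f^{(5)}(6)] = 1/30240 × (4.56952e-07 − 0.00308642) = -1.02049e-07.

S_3 ≈ 87.3487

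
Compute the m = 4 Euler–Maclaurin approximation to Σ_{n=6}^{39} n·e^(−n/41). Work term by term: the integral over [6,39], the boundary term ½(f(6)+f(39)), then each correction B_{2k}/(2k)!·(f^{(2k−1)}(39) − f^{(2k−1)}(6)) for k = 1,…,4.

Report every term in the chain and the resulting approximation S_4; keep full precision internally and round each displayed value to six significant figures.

The integral term ∫_6^39 x·e^(−x/41) dx = 397.699.
Boundary: ½(f(6) + f(39)) = ½(5.18318 + 15.0645) = 10.1238.
Running total after boundary: 407.823.
Order-1 term: 1/12 · (0.0188424 − 0.737444) = -0.0598834.
Running total after k=1: 407.763.
Order-2 term: −1/720 · (0.000470780 − 0.00146649) = 1.38293e-06.
Running total after k=2: 407.763.
Order-3 term: 1/30240 · (5.53451e-07 − 1.48381e-06) = -3.07659e-11.
Running total after k=3: 407.763.
Order-4 term: −1/1209600 · (4.91876e-10 − 1.24642e-09) = 6.23796e-16.

S_4 ≈ 407.763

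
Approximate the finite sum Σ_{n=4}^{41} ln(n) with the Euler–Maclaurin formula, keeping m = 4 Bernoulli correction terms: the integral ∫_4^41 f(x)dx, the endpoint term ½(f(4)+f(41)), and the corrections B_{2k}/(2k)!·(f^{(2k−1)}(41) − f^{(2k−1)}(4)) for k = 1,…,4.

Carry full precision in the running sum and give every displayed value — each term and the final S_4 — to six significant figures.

S_4 ≈ 112.242

Integral: ∫_4^41 ln(x) dx = 109.711.
Boundary: ½(f(4) + f(41)) = ½(1.38629 + 3.71357) = 2.54993.
So far: 112.261.
k=1: B_{2}/(2)! × [f^{(1)}(41) − f^{(1)}(4)] = 1/12 × (0.0243902 − 0.250000) = -0.0188008.
After k=1: 112.242.
k=2: B_{4}/(4)! × [f^{(3)}(41) − f^{(3)}(4)] = −1/720 × (2.90187e-05 − 0.0312500) = 4.33625e-05.
After k=2: 112.242.
k=3: B_{6}/(6)! × [f^{(5)}(41) − f^{(5)}(4)] = 1/30240 × (2.07153e-07 − 0.0234375) = -7.75043e-07.
After k=3: 112.242.
k=4: B_{8}/(8)! × [f^{(7)}(41) − f^{(7)}(4)] = −1/1209600 × (3.69697e-09 − 0.0439453) = 3.63304e-08.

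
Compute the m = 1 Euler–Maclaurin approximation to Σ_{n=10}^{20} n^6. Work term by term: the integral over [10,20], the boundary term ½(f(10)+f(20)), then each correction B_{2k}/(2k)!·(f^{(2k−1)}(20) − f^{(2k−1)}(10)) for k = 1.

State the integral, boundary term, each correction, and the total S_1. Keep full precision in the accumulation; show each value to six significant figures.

∫_10^20 x^6 dx evaluates to 1.81429e+08.
Endpoint term: (f(10) + f(20))/2 = (1.00000e+06 + 6.40000e+07)/2 = 3.25000e+07.
Running total after boundary: 2.13929e+08.
Order-1 term: 1/12 · (1.92000e+07 − 600000) = 1.55000e+06.

S_1 ≈ 2.15479e+08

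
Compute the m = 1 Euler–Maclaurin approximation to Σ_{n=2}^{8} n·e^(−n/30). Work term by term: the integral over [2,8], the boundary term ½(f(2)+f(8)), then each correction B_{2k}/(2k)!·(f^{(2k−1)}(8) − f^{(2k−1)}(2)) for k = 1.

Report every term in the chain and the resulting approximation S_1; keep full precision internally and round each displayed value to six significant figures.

S_1 ≈ 28.9017

Integral: ∫_2^8 x·e^(−x/30) dx = 24.9284.
Endpoint term: (f(2) + f(8))/2 = (1.87101 + 6.12743)/2 = 3.99922.
So far: 28.9276.
Correction k=1: B_{2}/2! · (f^{(1)}(8) − f^{(1)}(2)) = 1/12 · (0.561681 − 0.873140) = -0.0259549.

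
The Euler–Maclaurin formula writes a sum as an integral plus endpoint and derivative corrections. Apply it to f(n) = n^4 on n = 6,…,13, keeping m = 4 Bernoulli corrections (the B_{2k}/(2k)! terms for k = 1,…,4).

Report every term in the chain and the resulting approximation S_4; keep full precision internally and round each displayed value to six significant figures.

∫_6^13 x^4 dx evaluates to 72703.4.
½[f(6) + f(13)] = ½[1296.00 + 28561.0] = 14928.5.
Running total after boundary: 87631.9.
k=1: B_{2}/(2)! × [f^{(1)}(13) − f^{(1)}(6)] = 1/12 × (8788.00 − 864.000) = 660.333.
Running total after k=1: 88292.2.
k=2: B_{4}/(4)! × [f^{(3)}(13) − f^{(3)}(6)] = −1/720 × (312.000 − 144.000) = -0.233333.
Running total after k=2: 88292.0.
k=3: B_{6}/(6)! × [f^{(5)}(13) − f^{(5)}(6)] = 1/30240 × (0.00000 − 0.00000) = 0.00000.
Running total after k=3: 88292.0.
k=4: B_{8}/(8)! × [f^{(7)}(13) − f^{(7)}(6)] = −1/1209600 × (0.00000 − 0.00000) = 0.00000.

S_4 ≈ 88292.0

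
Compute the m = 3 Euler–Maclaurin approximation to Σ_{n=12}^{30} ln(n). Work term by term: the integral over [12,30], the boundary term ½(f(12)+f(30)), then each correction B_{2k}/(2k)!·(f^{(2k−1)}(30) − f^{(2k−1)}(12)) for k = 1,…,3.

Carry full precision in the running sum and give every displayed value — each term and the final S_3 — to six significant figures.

S_3 ≈ 57.1559

∫_12^30 ln(x) dx evaluates to 54.2170.
Endpoint term: (f(12) + f(30))/2 = (2.48491 + 3.40120)/2 = 2.94305.
Running total after boundary: 57.1601.
k=1: B_{2}/(2)! × [f^{(1)}(30) − f^{(1)}(12)] = 1/12 × (0.0333333 − 0.0833333) = -0.00416667.
After k=1: 57.1559.
k=2: B_{4}/(4)! × [f^{(3)}(30) − f^{(3)}(12)] = −1/720 × (7.40741e-05 − 0.00115741) = 1.50463e-06.
After k=2: 57.1559.
k=3: B_{6}/(6)! × [f^{(5)}(30) − f^{(5)}(12)] = 1/30240 × (9.87654e-07 − 9.64506e-05) = -3.15684e-09.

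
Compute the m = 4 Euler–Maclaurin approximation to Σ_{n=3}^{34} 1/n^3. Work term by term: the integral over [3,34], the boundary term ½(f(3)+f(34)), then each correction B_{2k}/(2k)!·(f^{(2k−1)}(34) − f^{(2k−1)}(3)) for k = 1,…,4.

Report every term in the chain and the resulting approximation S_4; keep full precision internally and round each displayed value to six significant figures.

Integral: ∫_3^34 1/x^3 dx = 0.0551230.
½[f(3) + f(34)] = ½[0.0370370 + 2.54427e-05] = 0.0185312.
Integral + boundary = 0.0736543.
Correction k=1: B_{2}/2! · (f^{(1)}(34) − f^{(1)}(3)) = 1/12 · (-2.24494e-06 − (-0.0370370)) = 0.00308623.
Partial sum through k=1: 0.0767405.
Correction k=2: B_{4}/4! · (f^{(3)}(34) − f^{(3)}(3)) = −1/720 · (-3.88399e-08 − (-0.0823045)) = -0.000114312.
Partial sum through k=2: 0.0766262.
Correction k=3: B_{6}/6! · (f^{(5)}(34) − f^{(5)}(3)) = 1/30240 · (-1.41114e-09 − (-0.384088)) = 1.27013e-05.
Partial sum through k=3: 0.0766389.
Correction k=4: B_{8}/8! · (f^{(7)}(34) − f^{(7)}(3)) = −1/1209600 · (-8.78909e-11 − (-3.07270)) = -2.54026e-06.

S_4 ≈ 0.0766364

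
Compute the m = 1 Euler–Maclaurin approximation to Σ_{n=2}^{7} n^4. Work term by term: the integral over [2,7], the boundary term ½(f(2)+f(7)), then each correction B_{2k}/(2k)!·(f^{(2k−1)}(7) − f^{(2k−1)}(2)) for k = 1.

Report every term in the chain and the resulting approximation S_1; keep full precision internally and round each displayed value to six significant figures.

S_1 ≈ 4675.17

The integral term ∫_2^7 x^4 dx = 3355.00.
½[f(2) + f(7)] = ½[16.0000 + 2401.00] = 1208.50.
Running total after boundary: 4563.50.
k=1: B_{2}/(2)! × [f^{(1)}(7) − f^{(1)}(2)] = 1/12 × (1372.00 − 32.0000) = 111.667.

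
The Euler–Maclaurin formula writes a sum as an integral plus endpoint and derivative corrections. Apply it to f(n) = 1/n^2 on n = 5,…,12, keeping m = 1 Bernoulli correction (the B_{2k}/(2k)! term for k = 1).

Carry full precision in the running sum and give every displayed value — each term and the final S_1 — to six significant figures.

S_1 ≈ 0.141376

The integral term ∫_5^12 1/x^2 dx = 0.116667.
Endpoint term: (f(5) + f(12))/2 = (0.0400000 + 0.00694444)/2 = 0.0234722.
So far: 0.140139.
Correction k=1: B_{2}/2! · (f^{(1)}(12) − f^{(1)}(5)) = 1/12 · (-0.00115741 − (-0.0160000)) = 0.00123688.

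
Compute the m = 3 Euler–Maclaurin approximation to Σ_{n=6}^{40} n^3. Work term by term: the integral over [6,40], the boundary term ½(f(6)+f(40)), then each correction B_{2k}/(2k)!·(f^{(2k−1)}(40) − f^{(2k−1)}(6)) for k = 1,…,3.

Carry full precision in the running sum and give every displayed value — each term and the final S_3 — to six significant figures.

S_3 ≈ 672175

∫_6^40 x^3 dx evaluates to 639676.
Endpoint term: (f(6) + f(40))/2 = (216.000 + 64000.0)/2 = 32108.0.
Integral + boundary = 671784.
Order-1 term: 1/12 · (4800.00 − 108.000) = 391.000.
Partial sum through k=1: 672175.
Order-2 term: −1/720 · (6.00000 − 6.00000) = 0.00000.
Partial sum through k=2: 672175.
Order-3 term: 1/30240 · (0.00000 − 0.00000) = 0.00000.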